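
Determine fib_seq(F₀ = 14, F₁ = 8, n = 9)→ [14, 8, 22, 30, 52, 82, 134, 216, 350]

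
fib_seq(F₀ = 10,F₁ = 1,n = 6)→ F_2 = F_1 + F_0 = 11
F_3 = F_2 + F_1 = 12
F_4 = F_3 + F_2 = 23
...
= [10, 1, 11, 12, 23, 35]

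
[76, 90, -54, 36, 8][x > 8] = [76, 90, 36]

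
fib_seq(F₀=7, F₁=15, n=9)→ [7, 15, 22, 37, 59, 96, 155, 251, 406]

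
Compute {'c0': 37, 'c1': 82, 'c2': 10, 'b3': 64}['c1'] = 82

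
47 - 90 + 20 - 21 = -44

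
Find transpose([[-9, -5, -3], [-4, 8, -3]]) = [[-9, -4], [-5, 8], [-3, -3]]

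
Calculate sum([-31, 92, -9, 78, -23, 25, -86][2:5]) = 46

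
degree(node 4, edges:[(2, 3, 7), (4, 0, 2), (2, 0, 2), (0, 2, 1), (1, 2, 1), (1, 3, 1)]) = incident: (4,0)
= 1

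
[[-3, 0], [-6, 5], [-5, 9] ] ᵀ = [[-3, -6, -5], [0, 5, 9]]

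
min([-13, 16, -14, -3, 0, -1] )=-14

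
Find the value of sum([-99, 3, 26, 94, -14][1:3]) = 29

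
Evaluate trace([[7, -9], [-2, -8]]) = diagonal: 7 + (-8)
= -1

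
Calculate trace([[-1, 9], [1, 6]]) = diagonal: (-1) + 6
= 5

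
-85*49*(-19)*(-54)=-4273290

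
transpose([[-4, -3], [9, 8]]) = [[-4, 9], [-3, 8]]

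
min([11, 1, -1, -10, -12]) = -12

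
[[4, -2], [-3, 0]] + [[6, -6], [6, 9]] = [[10, -8], [3, 9]]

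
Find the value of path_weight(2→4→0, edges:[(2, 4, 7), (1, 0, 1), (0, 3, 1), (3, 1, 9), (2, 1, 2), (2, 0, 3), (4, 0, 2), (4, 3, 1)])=9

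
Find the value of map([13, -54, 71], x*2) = 13*2=26, -54*2=-108, 71*2=142
= [26, -108, 142]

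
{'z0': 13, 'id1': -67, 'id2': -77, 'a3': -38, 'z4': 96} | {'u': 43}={'z0': 13, 'id1': -67, 'id2': -77, 'a3': -38, 'z4': 96, 'u': 43}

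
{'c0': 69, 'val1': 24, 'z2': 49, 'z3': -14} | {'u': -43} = {'c0': 69, 'val1': 24, 'z2': 49, 'z3': -14, 'u': -43}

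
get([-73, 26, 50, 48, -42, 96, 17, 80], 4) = -42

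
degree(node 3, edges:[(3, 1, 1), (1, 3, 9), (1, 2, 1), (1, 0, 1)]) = 2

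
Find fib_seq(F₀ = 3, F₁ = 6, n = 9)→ F_2 = F_1 + F_0 = 9
F_3 = F_2 + F_1 = 15
F_4 = F_3 + F_2 = 24
...
= [3, 6, 9, 15, 24, 39, 63, 102, 165]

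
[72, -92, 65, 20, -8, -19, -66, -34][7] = -34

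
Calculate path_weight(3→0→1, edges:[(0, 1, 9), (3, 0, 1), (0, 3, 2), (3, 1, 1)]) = 10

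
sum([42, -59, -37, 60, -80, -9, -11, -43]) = -137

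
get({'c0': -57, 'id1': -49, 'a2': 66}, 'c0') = -57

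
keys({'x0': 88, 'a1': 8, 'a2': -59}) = ['x0', 'a1', 'a2']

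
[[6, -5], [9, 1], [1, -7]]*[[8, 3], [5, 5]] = [[23, -7], [77, 32], [-27, -32]]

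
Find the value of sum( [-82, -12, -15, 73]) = (-82) + (-12) + (-15) + 73
= -36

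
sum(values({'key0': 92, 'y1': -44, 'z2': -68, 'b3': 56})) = 36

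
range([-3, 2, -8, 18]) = 26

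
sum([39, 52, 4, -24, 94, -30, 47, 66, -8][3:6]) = slice → [-24, 94, -30]
(-24) + 94 + (-30)
= 40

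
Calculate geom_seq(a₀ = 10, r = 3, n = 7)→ a_0 = 10*3^0 = 10
a_1 = 10*3^1 = 30
a_2 = 10*3^2 = 90
...
= [10, 30, 90, 270, 810, 2430, 7290]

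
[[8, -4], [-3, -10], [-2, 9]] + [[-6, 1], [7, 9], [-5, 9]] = [[2, -3], [4, -1], [-7, 18]]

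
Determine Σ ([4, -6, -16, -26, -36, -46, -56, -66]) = 4 + (-6) + (-16) + (-26) + (-36) + (-46) + (-56) + (-66)
= -248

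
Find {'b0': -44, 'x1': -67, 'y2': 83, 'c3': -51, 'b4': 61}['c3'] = -51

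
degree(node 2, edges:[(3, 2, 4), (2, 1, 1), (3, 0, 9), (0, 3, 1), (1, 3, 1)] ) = incident: (3,2), (2,1)
= 2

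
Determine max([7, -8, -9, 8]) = 8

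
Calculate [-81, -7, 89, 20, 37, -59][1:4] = [-7, 89, 20]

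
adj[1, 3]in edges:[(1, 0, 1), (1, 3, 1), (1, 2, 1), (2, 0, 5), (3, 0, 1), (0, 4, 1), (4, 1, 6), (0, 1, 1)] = 1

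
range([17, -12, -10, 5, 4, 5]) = 29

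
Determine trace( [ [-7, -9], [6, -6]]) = diagonal: (-7) + (-6)
= -13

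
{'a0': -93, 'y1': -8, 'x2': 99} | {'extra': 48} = {'a0': -93, 'y1': -8, 'x2': 99, 'extra': 48}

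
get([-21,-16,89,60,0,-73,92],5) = -73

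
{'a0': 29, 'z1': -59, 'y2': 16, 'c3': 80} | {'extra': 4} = {'a0': 29, 'z1': -59, 'y2': 16, 'c3': 80, 'extra': 4}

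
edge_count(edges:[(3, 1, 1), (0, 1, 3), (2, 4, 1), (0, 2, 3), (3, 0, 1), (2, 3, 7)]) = 6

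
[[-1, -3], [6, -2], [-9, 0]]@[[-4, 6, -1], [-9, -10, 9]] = C[0][0] = (-1)*(-4) + (-3)*(-9) = 31
C[0][1] = (-1)*(6) + (-3)*(-10) = 24
C[0][2] = (-1)*(-1) + (-3)*(9) = -26
C[1][0] = (6)*(-4) + (-2)*(-9) = -6
C[1][1] = (6)*(6) + (-2)*(-10) = 56
C[1][2] = (6)*(-1) + (-2)*(9) = -24
... (3 more cells)
= [[31, 24, -26], [-6, 56, -24], [36, -54, 9]]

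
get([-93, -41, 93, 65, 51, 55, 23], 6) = 23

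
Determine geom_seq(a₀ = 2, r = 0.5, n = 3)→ a_0 = 2*0.5^0 = 2.0
a_1 = 2*0.5^1 = 1.0
a_2 = 2*0.5^2 = 0.5
= [2.0, 1.0, 0.5]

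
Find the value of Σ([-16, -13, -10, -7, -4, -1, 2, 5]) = -44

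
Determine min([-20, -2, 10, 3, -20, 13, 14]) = -20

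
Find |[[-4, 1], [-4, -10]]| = (-4)*(-10) - (1)*(-4)
= 44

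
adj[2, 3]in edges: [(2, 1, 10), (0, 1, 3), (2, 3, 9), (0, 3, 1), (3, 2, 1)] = 9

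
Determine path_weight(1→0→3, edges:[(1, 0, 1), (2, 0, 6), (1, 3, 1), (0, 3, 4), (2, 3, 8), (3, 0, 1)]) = 5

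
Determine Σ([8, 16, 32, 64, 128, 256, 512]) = 8 + 16 + 32 + 64 + 128 + 256 + 512
= 1016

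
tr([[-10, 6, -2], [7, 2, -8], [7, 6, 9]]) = diagonal: (-10) + 2 + 9
= 1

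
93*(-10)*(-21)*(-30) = -585900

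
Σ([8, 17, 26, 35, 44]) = 130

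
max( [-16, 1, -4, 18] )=18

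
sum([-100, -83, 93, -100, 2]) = (-100) + (-83) + 93 + (-100) + 2
= -188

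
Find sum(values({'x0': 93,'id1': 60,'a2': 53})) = 93 + 60 + 53
= 206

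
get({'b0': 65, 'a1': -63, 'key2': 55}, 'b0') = 65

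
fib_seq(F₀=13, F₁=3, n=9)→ [13, 3, 16, 19, 35, 54, 89, 143, 232]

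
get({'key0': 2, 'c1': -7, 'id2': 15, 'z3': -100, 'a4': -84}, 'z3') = -100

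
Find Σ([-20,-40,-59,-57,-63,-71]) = (-20) + (-40) + (-59) + (-57) + (-63) + (-71)
= -310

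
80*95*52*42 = 16598400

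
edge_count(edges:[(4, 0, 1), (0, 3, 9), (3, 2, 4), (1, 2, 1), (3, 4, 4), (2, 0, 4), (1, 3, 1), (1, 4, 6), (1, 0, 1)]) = 9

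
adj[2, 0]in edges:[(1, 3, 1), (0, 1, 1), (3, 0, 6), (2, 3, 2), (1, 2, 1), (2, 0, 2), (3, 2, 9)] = 2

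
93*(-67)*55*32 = -10966560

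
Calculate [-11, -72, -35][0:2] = [-11, -72]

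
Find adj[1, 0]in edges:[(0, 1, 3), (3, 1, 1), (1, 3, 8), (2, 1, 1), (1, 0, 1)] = 1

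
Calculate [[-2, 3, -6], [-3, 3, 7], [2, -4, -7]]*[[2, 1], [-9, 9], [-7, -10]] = C[0][0] = (-2)*(2) + (3)*(-9) + (-6)*(-7) = 11
C[0][1] = (-2)*(1) + (3)*(9) + (-6)*(-10) = 85
C[1][0] = (-3)*(2) + (3)*(-9) + (7)*(-7) = -82
C[1][1] = (-3)*(1) + (3)*(9) + (7)*(-10) = -46
C[2][0] = (2)*(2) + (-4)*(-9) + (-7)*(-7) = 89
C[2][1] = (2)*(1) + (-4)*(9) + (-7)*(-10) = 36
= [[11, 85], [-82, -46], [89, 36]]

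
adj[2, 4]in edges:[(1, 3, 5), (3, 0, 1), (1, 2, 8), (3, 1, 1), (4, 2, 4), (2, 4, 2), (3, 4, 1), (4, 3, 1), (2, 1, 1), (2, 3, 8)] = 2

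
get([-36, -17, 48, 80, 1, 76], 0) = -36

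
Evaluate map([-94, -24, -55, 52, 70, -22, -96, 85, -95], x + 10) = -94+10=-84, -24+10=-14, -55+10=-45, 52+10=62, 70+10=80, -22+10=-12, -96+10=-86, 85+10=95, -95+10=-85
= [-84, -14, -45, 62, 80, -12, -86, 95, -85]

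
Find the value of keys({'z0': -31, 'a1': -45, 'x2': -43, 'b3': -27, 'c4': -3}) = ['z0', 'a1', 'x2', 'b3', 'c4']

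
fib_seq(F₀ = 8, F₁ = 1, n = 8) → F_2 = F_1 + F_0 = 9
F_3 = F_2 + F_1 = 10
F_4 = F_3 + F_2 = 19
...
= [8, 1, 9, 10, 19, 29, 48, 77]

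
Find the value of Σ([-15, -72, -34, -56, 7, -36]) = (-15) + (-72) + (-34) + (-56) + 7 + (-36)
= -206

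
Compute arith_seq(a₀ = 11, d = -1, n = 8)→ a_0 = 11 + 0*-1 = 11
a_1 = 11 + 1*-1 = 10
a_2 = 11 + 2*-1 = 9
...
= [11, 10, 9, 8, 7, 6, 5, 4]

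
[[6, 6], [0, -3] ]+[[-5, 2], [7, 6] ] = [[1, 8], [7, 3]]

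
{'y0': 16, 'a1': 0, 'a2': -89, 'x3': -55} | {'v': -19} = {'y0': 16, 'a1': 0, 'a2': -89, 'x3': -55, 'v': -19}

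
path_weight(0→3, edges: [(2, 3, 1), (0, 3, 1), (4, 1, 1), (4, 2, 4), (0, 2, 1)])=w(0→3)=1
= 1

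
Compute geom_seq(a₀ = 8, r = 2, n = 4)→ a_0 = 8*2^0 = 8
a_1 = 8*2^1 = 16
a_2 = 8*2^2 = 32
...
= [8, 16, 32, 64]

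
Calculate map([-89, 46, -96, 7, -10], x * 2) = -89*2=-178, 46*2=92, -96*2=-192, 7*2=14, -10*2=-20
= [-178, 92, -192, 14, -20]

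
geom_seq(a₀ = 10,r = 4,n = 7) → a_0 = 10*4^0 = 10
a_1 = 10*4^1 = 40
a_2 = 10*4^2 = 160
...
= [10, 40, 160, 640, 2560, 10240, 40960]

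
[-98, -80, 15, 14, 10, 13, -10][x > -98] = keep x where x > -98: -98✗, -80✓, 15✓, 14✓, 10✓, 13✓, -10✓
= [-80, 15, 14, 10, 13, -10]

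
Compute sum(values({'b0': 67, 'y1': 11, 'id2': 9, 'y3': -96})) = 67 + 11 + 9 + (-96)
= -9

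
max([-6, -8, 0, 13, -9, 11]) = 13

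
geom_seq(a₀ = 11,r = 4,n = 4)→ a_0 = 11*4^0 = 11
a_1 = 11*4^1 = 44
a_2 = 11*4^2 = 176
...
= [11, 44, 176, 704]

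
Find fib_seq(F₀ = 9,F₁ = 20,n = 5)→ F_2 = F_1 + F_0 = 29
F_3 = F_2 + F_1 = 49
F_4 = F_3 + F_2 = 78
= [9, 20, 29, 49, 78]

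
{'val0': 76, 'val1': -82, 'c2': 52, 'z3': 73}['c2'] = 52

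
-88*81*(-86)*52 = 31876416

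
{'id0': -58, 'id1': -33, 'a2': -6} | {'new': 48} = {'id0': -58, 'id1': -33, 'a2': -6, 'new': 48}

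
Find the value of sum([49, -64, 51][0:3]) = slice → [49, -64, 51]
49 + (-64) + 51
= 36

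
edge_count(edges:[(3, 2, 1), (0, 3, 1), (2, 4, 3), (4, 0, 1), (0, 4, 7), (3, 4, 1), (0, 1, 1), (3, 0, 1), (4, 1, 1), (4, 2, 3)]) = 10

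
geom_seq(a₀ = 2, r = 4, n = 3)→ a_0 = 2*4^0 = 2
a_1 = 2*4^1 = 8
a_2 = 2*4^2 = 32
= [2, 8, 32]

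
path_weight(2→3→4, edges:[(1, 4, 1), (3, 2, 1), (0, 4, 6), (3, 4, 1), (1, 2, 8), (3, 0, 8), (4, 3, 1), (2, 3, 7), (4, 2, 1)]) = w(2→3)=7 + w(3→4)=1
= 8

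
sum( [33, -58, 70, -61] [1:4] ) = -49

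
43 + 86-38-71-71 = -51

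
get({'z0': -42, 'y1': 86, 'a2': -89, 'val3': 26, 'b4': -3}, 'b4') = -3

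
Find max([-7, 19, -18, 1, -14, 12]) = 19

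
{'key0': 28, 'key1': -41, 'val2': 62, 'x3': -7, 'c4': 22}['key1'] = -41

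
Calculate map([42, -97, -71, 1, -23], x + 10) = 42+10=52, -97+10=-87, -71+10=-61, 1+10=11, -23+10=-13
= [52, -87, -61, 11, -13]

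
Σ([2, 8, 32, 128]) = 170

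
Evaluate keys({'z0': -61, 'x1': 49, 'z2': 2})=['z0', 'x1', 'z2']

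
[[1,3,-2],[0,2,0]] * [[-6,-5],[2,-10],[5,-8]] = [[-10, -19], [4, -20]]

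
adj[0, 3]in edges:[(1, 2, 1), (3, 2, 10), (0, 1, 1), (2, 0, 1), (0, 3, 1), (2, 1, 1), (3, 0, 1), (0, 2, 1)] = 1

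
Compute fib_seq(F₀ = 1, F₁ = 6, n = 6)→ F_2 = F_1 + F_0 = 7
F_3 = F_2 + F_1 = 13
F_4 = F_3 + F_2 = 20
...
= [1, 6, 7, 13, 20, 33]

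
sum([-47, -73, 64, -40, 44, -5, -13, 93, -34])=(-47) + (-73) + 64 + (-40) + 44 + (-5) + (-13) + 93 + (-34)
= -11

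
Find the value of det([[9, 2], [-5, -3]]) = -17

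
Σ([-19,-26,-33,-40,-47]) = (-19) + (-26) + (-33) + (-40) + (-47)
= -165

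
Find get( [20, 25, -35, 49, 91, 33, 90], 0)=20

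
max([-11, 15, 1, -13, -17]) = 15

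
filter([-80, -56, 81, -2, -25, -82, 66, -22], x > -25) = [81, -2, 66, -22]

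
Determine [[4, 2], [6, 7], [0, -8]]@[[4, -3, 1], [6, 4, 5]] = C[0][0] = (4)*(4) + (2)*(6) = 28
C[0][1] = (4)*(-3) + (2)*(4) = -4
C[0][2] = (4)*(1) + (2)*(5) = 14
C[1][0] = (6)*(4) + (7)*(6) = 66
C[1][1] = (6)*(-3) + (7)*(4) = 10
C[1][2] = (6)*(1) + (7)*(5) = 41
... (3 more cells)
= [[28, -4, 14], [66, 10, 41], [-48, -32, -40]]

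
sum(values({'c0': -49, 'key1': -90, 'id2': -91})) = (-49) + (-90) + (-91)
= -230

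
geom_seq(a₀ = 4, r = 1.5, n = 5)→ a_0 = 4*1.5^0 = 4.0
a_1 = 4*1.5^1 = 6.0
a_2 = 4*1.5^2 = 9.0
...
= [4.0, 6.0, 9.0, 13.5, 20.25]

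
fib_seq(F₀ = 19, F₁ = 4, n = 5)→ [19, 4, 23, 27, 50]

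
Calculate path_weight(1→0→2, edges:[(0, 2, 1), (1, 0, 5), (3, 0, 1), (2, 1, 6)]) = w(1→0)=5 + w(0→2)=1
= 6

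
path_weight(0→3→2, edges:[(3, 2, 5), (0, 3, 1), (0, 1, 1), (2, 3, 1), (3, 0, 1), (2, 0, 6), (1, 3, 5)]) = 6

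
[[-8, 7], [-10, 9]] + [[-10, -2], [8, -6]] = [[-18, 5], [-2, 3]]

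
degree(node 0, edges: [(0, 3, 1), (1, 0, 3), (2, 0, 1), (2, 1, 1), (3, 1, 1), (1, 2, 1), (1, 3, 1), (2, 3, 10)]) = 3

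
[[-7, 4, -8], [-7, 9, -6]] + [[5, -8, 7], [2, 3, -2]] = [[-2, -4, -1], [-5, 12, -8]]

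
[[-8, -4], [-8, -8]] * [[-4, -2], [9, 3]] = [[-4, 4], [-40, -8]]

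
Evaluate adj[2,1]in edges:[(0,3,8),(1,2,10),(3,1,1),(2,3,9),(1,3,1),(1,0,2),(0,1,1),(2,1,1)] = 1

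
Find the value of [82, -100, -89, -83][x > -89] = keep x where x > -89: 82✓, -100✗, -89✗, -83✓
= [82, -83]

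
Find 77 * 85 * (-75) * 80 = -39270000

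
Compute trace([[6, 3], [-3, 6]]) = 12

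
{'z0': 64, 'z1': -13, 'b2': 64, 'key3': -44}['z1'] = -13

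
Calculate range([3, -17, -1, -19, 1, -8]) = 22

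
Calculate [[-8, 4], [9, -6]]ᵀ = [[-8, 9], [4, -6]]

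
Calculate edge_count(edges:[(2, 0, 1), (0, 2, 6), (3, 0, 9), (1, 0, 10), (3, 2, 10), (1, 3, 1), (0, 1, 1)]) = 7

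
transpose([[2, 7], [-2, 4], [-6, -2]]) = [[2, -2, -6], [7, 4, -2]]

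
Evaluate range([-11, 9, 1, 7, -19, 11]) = 30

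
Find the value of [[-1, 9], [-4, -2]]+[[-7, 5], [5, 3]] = [[-8, 14], [1, 1]]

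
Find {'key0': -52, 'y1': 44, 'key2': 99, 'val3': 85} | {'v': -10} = {'key0': -52, 'y1': 44, 'key2': 99, 'val3': 85, 'v': -10}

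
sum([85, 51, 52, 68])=85 + 51 + 52 + 68
= 256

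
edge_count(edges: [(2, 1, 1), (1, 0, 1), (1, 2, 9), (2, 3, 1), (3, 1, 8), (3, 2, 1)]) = 6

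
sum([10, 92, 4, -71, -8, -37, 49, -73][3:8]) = -140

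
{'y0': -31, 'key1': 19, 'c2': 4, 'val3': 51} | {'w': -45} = {'y0': -31, 'key1': 19, 'c2': 4, 'val3': 51, 'w': -45}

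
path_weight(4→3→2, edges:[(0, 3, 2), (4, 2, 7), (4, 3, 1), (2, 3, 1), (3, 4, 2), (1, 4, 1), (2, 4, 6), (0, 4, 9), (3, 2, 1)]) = 2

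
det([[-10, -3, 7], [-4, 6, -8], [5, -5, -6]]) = 882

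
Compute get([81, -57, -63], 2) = -63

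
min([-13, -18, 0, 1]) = -18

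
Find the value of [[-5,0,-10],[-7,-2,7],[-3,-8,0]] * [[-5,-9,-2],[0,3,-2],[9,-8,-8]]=C[0][0] = (-5)*(-5) + (0)*(0) + (-10)*(9) = -65
C[0][1] = (-5)*(-9) + (0)*(3) + (-10)*(-8) = 125
C[0][2] = (-5)*(-2) + (0)*(-2) + (-10)*(-8) = 90
C[1][0] = (-7)*(-5) + (-2)*(0) + (7)*(9) = 98
C[1][1] = (-7)*(-9) + (-2)*(3) + (7)*(-8) = 1
C[1][2] = (-7)*(-2) + (-2)*(-2) + (7)*(-8) = -38
... (3 more cells)
= [[-65, 125, 90], [98, 1, -38], [15, 3, 22]]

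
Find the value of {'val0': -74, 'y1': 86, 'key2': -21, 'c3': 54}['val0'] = -74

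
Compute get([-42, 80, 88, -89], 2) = 88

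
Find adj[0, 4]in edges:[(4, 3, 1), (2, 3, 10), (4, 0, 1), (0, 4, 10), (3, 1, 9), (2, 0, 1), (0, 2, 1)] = 10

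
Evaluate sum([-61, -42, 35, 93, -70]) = -45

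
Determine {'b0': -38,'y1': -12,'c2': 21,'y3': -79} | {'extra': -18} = {'b0': -38, 'y1': -12, 'c2': 21, 'y3': -79, 'extra': -18}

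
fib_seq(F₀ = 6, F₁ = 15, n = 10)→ [6, 15, 21, 36, 57, 93, 150, 243, 393, 636]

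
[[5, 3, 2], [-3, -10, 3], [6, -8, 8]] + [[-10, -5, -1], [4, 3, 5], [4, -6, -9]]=[[-5, -2, 1], [1, -7, 8], [10, -14, -1]]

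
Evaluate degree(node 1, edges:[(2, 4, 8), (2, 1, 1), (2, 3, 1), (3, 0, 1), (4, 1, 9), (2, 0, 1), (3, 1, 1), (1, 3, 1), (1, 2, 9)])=incident: (2,1), (4,1), (3,1), (1,3), (1,2)
= 5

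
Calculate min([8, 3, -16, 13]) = -16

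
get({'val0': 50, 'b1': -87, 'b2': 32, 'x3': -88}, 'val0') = 50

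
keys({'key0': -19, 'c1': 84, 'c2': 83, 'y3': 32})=['key0', 'c1', 'c2', 'y3']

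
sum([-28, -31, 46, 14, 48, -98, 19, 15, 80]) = (-28) + (-31) + 46 + 14 + 48 + (-98) + 19 + 15 + 80
= 65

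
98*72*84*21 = 12446784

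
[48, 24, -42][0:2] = [48, 24]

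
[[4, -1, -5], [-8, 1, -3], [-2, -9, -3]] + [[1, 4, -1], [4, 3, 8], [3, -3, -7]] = [[5, 3, -6], [-4, 4, 5], [1, -12, -10]]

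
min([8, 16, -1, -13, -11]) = -13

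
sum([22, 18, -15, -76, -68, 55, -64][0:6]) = -64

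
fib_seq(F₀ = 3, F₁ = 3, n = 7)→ [3, 3, 6, 9, 15, 24, 39]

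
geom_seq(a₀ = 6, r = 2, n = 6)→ [6, 12, 24, 48, 96, 192]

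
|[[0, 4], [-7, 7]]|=(0)*(7) - (4)*(-7)
= 28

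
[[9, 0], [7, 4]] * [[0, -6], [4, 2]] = C[0][0] = (9)*(0) + (0)*(4) = 0
C[0][1] = (9)*(-6) + (0)*(2) = -54
C[1][0] = (7)*(0) + (4)*(4) = 16
C[1][1] = (7)*(-6) + (4)*(2) = -34
= [[0, -54], [16, -34]]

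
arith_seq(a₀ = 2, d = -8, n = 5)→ [2, -6, -14, -22, -30]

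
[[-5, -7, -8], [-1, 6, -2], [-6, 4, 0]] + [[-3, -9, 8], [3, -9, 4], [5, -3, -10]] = [[-8, -16, 0], [2, -3, 2], [-1, 1, -10]]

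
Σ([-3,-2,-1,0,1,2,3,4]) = 4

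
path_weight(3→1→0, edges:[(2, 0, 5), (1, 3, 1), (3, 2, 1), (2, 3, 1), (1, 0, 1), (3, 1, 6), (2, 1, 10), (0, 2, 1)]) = 7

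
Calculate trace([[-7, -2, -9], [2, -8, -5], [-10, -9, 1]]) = -14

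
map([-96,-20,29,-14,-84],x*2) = -96*2=-192, -20*2=-40, 29*2=58, -14*2=-28, -84*2=-168
= [-192, -40, 58, -28, -168]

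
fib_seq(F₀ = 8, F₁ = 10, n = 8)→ F_2 = F_1 + F_0 = 18
F_3 = F_2 + F_1 = 28
F_4 = F_3 + F_2 = 46
...
= [8, 10, 18, 28, 46, 74, 120, 194]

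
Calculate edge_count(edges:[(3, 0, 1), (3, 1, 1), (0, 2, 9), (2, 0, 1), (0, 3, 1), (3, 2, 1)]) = 6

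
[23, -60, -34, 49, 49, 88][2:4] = [-34, 49]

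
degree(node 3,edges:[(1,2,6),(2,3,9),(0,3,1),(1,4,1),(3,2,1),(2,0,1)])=3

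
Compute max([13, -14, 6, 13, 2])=13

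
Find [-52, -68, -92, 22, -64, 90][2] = -92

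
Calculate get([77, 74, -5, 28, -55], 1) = 74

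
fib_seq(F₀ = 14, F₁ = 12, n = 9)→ [14, 12, 26, 38, 64, 102, 166, 268, 434]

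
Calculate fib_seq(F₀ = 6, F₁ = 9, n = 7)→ [6, 9, 15, 24, 39, 63, 102]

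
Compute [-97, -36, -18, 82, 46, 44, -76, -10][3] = 82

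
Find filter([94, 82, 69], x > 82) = [94]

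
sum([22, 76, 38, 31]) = 22 + 76 + 38 + 31
= 167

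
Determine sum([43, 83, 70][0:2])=slice → [43, 83]
43 + 83
= 126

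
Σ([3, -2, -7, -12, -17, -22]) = 3 + (-2) + (-7) + (-12) + (-17) + (-22)
= -57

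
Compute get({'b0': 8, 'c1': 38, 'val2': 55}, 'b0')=8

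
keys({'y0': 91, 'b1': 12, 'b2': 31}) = ['y0', 'b1', 'b2']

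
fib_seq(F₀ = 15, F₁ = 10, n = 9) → F_2 = F_1 + F_0 = 25
F_3 = F_2 + F_1 = 35
F_4 = F_3 + F_2 = 60
...
= [15, 10, 25, 35, 60, 95, 155, 250, 405]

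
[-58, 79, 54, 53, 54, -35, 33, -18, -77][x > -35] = [79, 54, 53, 54, 33, -18]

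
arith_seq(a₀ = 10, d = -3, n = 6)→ [10, 7, 4, 1, -2, -5]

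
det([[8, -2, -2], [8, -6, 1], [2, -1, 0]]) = -4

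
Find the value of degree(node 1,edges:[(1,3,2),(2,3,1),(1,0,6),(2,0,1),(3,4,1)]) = 2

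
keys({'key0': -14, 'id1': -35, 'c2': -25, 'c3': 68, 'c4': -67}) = ['key0', 'id1', 'c2', 'c3', 'c4']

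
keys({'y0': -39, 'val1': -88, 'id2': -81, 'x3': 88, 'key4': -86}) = ['y0', 'val1', 'id2', 'x3', 'key4']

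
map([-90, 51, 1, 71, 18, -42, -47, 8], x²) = (-90)²=8100, (51)²=2601, (1)²=1, (71)²=5041, (18)²=324, (-42)²=1764, (-47)²=2209, (8)²=64
= [8100, 2601, 1, 5041, 324, 1764, 2209, 64]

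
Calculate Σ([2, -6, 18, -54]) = 2 + -6 + 18 + -54
= -40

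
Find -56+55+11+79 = 89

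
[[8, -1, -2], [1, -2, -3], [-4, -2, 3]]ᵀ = [[8, 1, -4], [-1, -2, -2], [-2, -3, 3]]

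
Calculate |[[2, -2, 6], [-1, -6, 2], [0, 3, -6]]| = 54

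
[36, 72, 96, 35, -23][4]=-23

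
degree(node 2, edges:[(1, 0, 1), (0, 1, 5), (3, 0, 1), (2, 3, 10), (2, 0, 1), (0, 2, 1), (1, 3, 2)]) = incident: (2,3), (2,0), (0,2)
= 3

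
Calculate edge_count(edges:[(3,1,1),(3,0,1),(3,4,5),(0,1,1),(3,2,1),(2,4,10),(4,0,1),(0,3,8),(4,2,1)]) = 9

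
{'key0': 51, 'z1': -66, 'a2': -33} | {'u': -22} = {'key0': 51, 'z1': -66, 'a2': -33, 'u': -22}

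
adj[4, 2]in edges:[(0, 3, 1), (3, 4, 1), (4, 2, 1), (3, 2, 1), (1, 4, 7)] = 1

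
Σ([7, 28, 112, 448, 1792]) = 2387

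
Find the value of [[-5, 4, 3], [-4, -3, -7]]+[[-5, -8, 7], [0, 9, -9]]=[[-10, -4, 10], [-4, 6, -16]]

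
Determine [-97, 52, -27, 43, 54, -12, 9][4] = 54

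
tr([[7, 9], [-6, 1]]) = 8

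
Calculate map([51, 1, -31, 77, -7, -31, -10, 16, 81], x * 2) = 51*2=102, 1*2=2, -31*2=-62, 77*2=154, -7*2=-14, -31*2=-62, -10*2=-20, 16*2=32, 81*2=162
= [102, 2, -62, 154, -14, -62, -20, 32, 162]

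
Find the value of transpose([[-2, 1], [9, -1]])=[[-2, 9], [1, -1]]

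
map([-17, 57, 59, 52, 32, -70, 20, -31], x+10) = -17+10=-7, 57+10=67, 59+10=69, 52+10=62, 32+10=42, -70+10=-60, 20+10=30, -31+10=-21
= [-7, 67, 69, 62, 42, -60, 30, -21]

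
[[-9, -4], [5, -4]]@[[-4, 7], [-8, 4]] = C[0][0] = (-9)*(-4) + (-4)*(-8) = 68
C[0][1] = (-9)*(7) + (-4)*(4) = -79
C[1][0] = (5)*(-4) + (-4)*(-8) = 12
C[1][1] = (5)*(7) + (-4)*(4) = 19
= [[68, -79], [12, 19]]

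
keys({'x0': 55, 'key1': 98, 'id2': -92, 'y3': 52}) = ['x0', 'key1', 'id2', 'y3']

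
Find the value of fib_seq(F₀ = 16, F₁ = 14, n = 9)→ [16, 14, 30, 44, 74, 118, 192, 310, 502]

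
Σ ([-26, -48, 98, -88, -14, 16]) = (-26) + (-48) + 98 + (-88) + (-14) + 16
= -62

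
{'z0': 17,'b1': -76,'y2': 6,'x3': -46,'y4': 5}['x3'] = -46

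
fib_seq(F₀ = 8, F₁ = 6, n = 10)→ F_2 = F_1 + F_0 = 14
F_3 = F_2 + F_1 = 20
F_4 = F_3 + F_2 = 34
...
= [8, 6, 14, 20, 34, 54, 88, 142, 230, 372]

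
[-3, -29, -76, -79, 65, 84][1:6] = [-29, -76, -79, 65, 84]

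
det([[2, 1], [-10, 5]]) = (2)*(5) - (1)*(-10)
= 20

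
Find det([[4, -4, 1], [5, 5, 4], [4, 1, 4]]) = 65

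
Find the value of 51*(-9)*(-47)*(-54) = -1164942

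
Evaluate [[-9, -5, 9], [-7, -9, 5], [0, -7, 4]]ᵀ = [[-9, -7, 0], [-5, -9, -7], [9, 5, 4]]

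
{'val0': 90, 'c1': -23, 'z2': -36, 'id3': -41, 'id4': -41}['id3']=-41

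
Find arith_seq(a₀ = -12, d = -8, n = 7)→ a_0 = -12 + 0*-8 = -12
a_1 = -12 + 1*-8 = -20
a_2 = -12 + 2*-8 = -28
...
= [-12, -20, -28, -36, -44, -52, -60]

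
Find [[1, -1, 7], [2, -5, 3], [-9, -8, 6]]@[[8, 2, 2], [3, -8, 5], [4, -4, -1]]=[[33, -18, -10], [13, 32, -24], [-72, 22, -64]]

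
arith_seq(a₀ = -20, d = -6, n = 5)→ a_0 = -20 + 0*-6 = -20
a_1 = -20 + 1*-6 = -26
a_2 = -20 + 2*-6 = -32
...
= [-20, -26, -32, -38, -44]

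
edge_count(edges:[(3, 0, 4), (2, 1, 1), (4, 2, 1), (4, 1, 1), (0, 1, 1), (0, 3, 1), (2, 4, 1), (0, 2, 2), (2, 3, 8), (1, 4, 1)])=10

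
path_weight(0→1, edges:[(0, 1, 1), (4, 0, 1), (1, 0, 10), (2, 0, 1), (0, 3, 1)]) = 1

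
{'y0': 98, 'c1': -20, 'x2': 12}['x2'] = 12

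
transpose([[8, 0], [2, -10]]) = [[8, 2], [0, -10]]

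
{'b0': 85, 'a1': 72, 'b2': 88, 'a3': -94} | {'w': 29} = {'b0': 85, 'a1': 72, 'b2': 88, 'a3': -94, 'w': 29}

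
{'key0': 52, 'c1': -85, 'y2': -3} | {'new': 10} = {'key0': 52, 'c1': -85, 'y2': -3, 'new': 10}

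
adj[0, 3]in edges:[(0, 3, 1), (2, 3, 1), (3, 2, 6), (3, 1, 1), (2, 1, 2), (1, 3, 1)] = 1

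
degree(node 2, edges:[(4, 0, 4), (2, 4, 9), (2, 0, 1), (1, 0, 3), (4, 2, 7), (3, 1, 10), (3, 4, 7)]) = 3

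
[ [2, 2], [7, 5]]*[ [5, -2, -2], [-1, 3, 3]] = [[8, 2, 2], [30, 1, 1]]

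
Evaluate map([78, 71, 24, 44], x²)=(78)²=6084, (71)²=5041, (24)²=576, (44)²=1936
= [6084, 5041, 576, 1936]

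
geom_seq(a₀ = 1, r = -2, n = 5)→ a_0 = 1*(-2)^0 = 1
a_1 = 1*(-2)^1 = -2
a_2 = 1*(-2)^2 = 4
...
= [1, -2, 4, -8, 16]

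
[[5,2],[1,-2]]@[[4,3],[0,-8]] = [[20, -1], [4, 19]]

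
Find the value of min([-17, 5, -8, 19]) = -17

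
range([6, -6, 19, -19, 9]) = 38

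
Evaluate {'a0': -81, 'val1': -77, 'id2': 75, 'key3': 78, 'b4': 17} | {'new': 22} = {'a0': -81, 'val1': -77, 'id2': 75, 'key3': 78, 'b4': 17, 'new': 22}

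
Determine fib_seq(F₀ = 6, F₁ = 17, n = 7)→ F_2 = F_1 + F_0 = 23
F_3 = F_2 + F_1 = 40
F_4 = F_3 + F_2 = 63
...
= [6, 17, 23, 40, 63, 103, 166]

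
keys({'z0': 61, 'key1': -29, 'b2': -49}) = ['z0', 'key1', 'b2']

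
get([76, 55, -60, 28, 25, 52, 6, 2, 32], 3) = 28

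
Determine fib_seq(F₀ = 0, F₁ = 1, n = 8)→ [0, 1, 1, 2, 3, 5, 8, 13]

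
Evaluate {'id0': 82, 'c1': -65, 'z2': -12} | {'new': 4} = {'id0': 82, 'c1': -65, 'z2': -12, 'new': 4}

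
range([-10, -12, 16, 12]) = 28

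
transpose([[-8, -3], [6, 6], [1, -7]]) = [[-8, 6, 1], [-3, 6, -7]]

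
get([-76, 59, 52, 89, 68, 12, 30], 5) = 12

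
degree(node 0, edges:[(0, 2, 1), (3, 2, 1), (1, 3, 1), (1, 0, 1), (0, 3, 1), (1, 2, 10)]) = 3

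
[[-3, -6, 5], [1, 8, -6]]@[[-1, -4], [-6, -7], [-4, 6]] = C[0][0] = (-3)*(-1) + (-6)*(-6) + (5)*(-4) = 19
C[0][1] = (-3)*(-4) + (-6)*(-7) + (5)*(6) = 84
C[1][0] = (1)*(-1) + (8)*(-6) + (-6)*(-4) = -25
C[1][1] = (1)*(-4) + (8)*(-7) + (-6)*(6) = -96
= [[19, 84], [-25, -96]]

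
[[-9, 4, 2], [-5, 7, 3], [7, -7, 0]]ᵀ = [[-9, -5, 7], [4, 7, -7], [2, 3, 0]]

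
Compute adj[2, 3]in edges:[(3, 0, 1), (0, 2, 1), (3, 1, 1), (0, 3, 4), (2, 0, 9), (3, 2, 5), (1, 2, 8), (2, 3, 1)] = 1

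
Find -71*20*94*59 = -7875320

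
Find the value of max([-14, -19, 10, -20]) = 10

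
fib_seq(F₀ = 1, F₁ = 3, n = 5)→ F_2 = F_1 + F_0 = 4
F_3 = F_2 + F_1 = 7
F_4 = F_3 + F_2 = 11
= [1, 3, 4, 7, 11]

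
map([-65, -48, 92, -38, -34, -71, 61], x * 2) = [-130, -96, 184, -76, -68, -142, 122]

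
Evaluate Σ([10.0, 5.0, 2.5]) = 17.5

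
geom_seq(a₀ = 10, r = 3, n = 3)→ [10, 30, 90]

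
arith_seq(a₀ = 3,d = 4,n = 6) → [3, 7, 11, 15, 19, 23]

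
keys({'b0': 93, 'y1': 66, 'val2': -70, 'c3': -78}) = ['b0', 'y1', 'val2', 'c3']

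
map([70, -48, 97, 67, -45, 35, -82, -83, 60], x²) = (70)²=4900, (-48)²=2304, (97)²=9409, (67)²=4489, (-45)²=2025, (35)²=1225, (-82)²=6724, (-83)²=6889, (60)²=3600
= [4900, 2304, 9409, 4489, 2025, 1225, 6724, 6889, 3600]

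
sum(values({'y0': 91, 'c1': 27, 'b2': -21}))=97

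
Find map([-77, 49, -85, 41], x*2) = [-154, 98, -170, 82]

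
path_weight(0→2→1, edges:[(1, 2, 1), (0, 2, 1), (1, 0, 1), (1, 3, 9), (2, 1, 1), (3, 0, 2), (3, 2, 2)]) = w(0→2)=1 + w(2→1)=1
= 2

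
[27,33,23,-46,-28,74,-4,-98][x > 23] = [27, 33, 74]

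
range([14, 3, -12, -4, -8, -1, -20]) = 34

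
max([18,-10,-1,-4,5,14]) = 18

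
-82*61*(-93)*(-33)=-15351138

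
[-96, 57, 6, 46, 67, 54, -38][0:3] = [-96, 57, 6]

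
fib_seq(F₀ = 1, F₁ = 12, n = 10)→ F_2 = F_1 + F_0 = 13
F_3 = F_2 + F_1 = 25
F_4 = F_3 + F_2 = 38
...
= [1, 12, 13, 25, 38, 63, 101, 164, 265, 429]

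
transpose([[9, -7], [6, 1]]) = [[9, 6], [-7, 1]]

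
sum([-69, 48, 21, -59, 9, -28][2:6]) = slice → [21, -59, 9, -28]
21 + (-59) + 9 + (-28)
= -57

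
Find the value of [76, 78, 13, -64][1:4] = [78, 13, -64]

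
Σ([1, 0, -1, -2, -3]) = -5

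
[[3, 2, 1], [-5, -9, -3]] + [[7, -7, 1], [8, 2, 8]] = [[10, -5, 2], [3, -7, 5]]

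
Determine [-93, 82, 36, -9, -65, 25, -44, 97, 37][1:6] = [82, 36, -9, -65, 25]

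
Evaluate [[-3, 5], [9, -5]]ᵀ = [[-3, 9], [5, -5]]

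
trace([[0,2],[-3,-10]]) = diagonal: 0 + (-10)
= -10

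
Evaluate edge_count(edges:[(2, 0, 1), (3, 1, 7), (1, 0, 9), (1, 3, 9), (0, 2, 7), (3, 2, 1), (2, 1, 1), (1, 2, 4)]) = 8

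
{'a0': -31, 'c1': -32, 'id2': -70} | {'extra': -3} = {'a0': -31, 'c1': -32, 'id2': -70, 'extra': -3}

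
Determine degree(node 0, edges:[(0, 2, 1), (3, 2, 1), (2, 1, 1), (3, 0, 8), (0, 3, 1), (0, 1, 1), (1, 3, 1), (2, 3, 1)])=4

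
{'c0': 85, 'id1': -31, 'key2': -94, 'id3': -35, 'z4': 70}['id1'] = -31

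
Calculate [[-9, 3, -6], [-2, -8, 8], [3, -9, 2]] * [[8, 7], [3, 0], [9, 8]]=[[-117, -111], [32, 50], [15, 37]]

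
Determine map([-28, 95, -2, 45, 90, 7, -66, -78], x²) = (-28)²=784, (95)²=9025, (-2)²=4, (45)²=2025, (90)²=8100, (7)²=49, (-66)²=4356, (-78)²=6084
= [784, 9025, 4, 2025, 8100, 49, 4356, 6084]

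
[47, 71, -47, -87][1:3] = [71, -47]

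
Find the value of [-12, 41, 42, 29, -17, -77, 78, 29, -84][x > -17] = [-12, 41, 42, 29, 78, 29]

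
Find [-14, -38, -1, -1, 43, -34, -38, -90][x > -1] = [43]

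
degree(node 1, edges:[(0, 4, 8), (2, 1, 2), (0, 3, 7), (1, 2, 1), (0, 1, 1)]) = incident: (2,1), (1,2), (0,1)
= 3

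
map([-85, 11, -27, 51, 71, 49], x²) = (-85)²=7225, (11)²=121, (-27)²=729, (51)²=2601, (71)²=5041, (49)²=2401
= [7225, 121, 729, 2601, 5041, 2401]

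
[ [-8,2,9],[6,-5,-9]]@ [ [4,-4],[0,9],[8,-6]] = [[40, -4], [-48, -15]]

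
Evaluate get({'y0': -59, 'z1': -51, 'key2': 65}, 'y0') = -59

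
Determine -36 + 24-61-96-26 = -195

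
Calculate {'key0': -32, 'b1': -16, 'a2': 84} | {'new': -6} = {'key0': -32, 'b1': -16, 'a2': 84, 'new': -6}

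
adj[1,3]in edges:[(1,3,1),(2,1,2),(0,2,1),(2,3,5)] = 1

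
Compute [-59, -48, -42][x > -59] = [-48, -42]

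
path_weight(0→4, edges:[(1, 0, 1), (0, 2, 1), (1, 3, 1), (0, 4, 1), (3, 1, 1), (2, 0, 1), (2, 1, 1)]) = 1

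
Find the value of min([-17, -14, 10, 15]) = -17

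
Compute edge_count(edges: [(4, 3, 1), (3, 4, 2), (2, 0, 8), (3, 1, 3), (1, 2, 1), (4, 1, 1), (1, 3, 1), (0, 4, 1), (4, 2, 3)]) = 9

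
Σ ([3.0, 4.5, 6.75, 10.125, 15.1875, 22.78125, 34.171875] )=3.0 + 4.5 + 6.75 + 10.125 + 15.1875 + 22.78125 + 34.171875
= 96.515625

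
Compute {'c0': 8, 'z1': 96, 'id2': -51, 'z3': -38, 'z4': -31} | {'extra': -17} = {'c0': 8, 'z1': 96, 'id2': -51, 'z3': -38, 'z4': -31, 'extra': -17}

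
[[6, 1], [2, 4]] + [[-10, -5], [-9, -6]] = [[-4, -4], [-7, -2]]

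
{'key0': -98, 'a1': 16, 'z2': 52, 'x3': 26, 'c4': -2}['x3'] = 26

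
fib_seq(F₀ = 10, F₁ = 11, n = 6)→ [10, 11, 21, 32, 53, 85]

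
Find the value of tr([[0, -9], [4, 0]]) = 0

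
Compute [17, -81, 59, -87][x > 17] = keep x where x > 17: 17✗, -81✗, 59✓, -87✗
= [59]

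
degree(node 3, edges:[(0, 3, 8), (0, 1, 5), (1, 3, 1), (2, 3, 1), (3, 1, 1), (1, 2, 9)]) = incident: (0,3), (1,3), (2,3), (3,1)
= 4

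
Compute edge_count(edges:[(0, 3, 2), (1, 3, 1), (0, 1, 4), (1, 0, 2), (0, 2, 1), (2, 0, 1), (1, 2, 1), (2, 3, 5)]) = 8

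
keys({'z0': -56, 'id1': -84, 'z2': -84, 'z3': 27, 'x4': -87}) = ['z0', 'id1', 'z2', 'z3', 'x4']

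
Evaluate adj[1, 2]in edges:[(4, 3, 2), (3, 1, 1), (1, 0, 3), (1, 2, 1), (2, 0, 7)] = 1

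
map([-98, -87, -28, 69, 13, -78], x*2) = -98*2=-196, -87*2=-174, -28*2=-56, 69*2=138, 13*2=26, -78*2=-156
= [-196, -174, -56, 138, 26, -156]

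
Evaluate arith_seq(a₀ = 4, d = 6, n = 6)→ a_0 = 4 + 0*6 = 4
a_1 = 4 + 1*6 = 10
a_2 = 4 + 2*6 = 16
...
= [4, 10, 16, 22, 28, 34]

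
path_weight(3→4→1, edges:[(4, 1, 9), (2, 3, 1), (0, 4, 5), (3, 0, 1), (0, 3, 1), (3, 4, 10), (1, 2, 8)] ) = 19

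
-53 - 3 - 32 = -88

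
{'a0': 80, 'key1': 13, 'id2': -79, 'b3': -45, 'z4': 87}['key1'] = 13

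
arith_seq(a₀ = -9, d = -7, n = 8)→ [-9, -16, -23, -30, -37, -44, -51, -58]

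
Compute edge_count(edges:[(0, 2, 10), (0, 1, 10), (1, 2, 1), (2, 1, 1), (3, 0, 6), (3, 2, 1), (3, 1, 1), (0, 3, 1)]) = 8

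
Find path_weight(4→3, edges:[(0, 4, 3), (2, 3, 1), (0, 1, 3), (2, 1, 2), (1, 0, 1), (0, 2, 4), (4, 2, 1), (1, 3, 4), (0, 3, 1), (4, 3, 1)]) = w(4→3)=1
= 1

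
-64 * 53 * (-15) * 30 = 1526400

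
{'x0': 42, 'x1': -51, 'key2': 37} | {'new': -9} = {'x0': 42, 'x1': -51, 'key2': 37, 'new': -9}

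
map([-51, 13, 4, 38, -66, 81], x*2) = [-102, 26, 8, 76, -132, 162]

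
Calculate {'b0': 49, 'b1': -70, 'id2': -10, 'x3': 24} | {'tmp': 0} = {'b0': 49, 'b1': -70, 'id2': -10, 'x3': 24, 'tmp': 0}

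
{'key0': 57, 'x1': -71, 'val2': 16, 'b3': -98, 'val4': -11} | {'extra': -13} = {'key0': 57, 'x1': -71, 'val2': 16, 'b3': -98, 'val4': -11, 'extra': -13}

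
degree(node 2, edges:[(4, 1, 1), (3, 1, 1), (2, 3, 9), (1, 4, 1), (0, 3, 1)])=1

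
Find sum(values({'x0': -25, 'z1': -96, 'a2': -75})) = -196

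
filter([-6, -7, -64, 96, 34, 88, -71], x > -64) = keep x where x > -64: -6✓, -7✓, -64✗, 96✓, 34✓, 88✓, -71✗
= [-6, -7, 96, 34, 88]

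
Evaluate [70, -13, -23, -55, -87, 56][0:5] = [70, -13, -23, -55, -87]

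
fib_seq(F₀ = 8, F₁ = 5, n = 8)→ F_2 = F_1 + F_0 = 13
F_3 = F_2 + F_1 = 18
F_4 = F_3 + F_2 = 31
...
= [8, 5, 13, 18, 31, 49, 80, 129]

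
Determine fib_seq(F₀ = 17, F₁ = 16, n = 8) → F_2 = F_1 + F_0 = 33
F_3 = F_2 + F_1 = 49
F_4 = F_3 + F_2 = 82
...
= [17, 16, 33, 49, 82, 131, 213, 344]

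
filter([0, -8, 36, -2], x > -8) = keep x where x > -8: 0✓, -8✗, 36✓, -2✓
= [0, 36, -2]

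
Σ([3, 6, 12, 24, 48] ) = 3 + 6 + 12 + 24 + 48
= 93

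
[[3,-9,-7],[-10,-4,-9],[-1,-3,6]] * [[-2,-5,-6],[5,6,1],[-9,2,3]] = [[12, -83, -48], [81, 8, 29], [-67, -1, 21]]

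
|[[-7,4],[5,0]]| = -20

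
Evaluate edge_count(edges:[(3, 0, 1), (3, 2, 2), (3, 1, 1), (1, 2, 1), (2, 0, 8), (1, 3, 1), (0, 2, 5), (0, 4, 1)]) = 8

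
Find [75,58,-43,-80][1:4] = [58, -43, -80]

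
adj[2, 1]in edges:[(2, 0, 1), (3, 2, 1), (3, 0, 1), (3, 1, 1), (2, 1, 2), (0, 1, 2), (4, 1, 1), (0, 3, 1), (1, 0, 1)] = 2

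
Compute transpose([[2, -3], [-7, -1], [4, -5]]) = [[2, -7, 4], [-3, -1, -5]]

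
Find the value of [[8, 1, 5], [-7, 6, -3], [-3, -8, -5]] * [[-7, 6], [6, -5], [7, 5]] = C[0][0] = (8)*(-7) + (1)*(6) + (5)*(7) = -15
C[0][1] = (8)*(6) + (1)*(-5) + (5)*(5) = 68
C[1][0] = (-7)*(-7) + (6)*(6) + (-3)*(7) = 64
C[1][1] = (-7)*(6) + (6)*(-5) + (-3)*(5) = -87
C[2][0] = (-3)*(-7) + (-8)*(6) + (-5)*(7) = -62
C[2][1] = (-3)*(6) + (-8)*(-5) + (-5)*(5) = -3
= [[-15, 68], [64, -87], [-62, -3]]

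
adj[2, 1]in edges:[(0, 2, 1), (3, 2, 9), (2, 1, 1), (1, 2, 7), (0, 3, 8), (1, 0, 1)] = 1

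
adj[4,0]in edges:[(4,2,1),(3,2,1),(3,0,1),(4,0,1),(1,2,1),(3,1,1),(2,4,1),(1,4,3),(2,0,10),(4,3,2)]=1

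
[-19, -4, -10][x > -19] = keep x where x > -19: -19✗, -4✓, -10✓
= [-4, -10]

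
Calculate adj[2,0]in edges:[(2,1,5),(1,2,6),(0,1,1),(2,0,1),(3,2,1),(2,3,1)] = 1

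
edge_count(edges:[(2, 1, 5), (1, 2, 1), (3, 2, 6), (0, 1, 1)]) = 4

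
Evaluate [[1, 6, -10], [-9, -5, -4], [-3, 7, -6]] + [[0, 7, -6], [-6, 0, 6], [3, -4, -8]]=[[1, 13, -16], [-15, -5, 2], [0, 3, -14]]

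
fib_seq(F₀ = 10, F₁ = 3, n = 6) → F_2 = F_1 + F_0 = 13
F_3 = F_2 + F_1 = 16
F_4 = F_3 + F_2 = 29
...
= [10, 3, 13, 16, 29, 45]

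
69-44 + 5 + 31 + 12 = 73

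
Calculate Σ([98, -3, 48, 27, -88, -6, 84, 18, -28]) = 98 + (-3) + 48 + 27 + (-88) + (-6) + 84 + 18 + (-28)
= 150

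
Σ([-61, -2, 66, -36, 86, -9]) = (-61) + (-2) + 66 + (-36) + 86 + (-9)
= 44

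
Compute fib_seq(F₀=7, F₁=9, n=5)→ [7, 9, 16, 25, 41]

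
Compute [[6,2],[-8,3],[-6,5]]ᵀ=[[6, -8, -6], [2, 3, 5]]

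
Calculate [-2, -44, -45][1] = -44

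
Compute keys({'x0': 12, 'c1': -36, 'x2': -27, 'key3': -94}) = ['x0', 'c1', 'x2', 'key3']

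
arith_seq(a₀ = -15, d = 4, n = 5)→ a_0 = -15 + 0*4 = -15
a_1 = -15 + 1*4 = -11
a_2 = -15 + 2*4 = -7
...
= [-15, -11, -7, -3, 1]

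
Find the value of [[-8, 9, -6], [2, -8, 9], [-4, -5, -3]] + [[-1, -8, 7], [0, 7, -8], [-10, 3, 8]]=[[-9, 1, 1], [2, -1, 1], [-14, -2, 5]]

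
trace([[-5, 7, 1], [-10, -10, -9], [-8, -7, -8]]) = diagonal: (-5) + (-10) + (-8)
= -23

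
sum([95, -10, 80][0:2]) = slice → [95, -10]
95 + (-10)
= 85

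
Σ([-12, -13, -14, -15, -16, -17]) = (-12) + (-13) + (-14) + (-15) + (-16) + (-17)
= -87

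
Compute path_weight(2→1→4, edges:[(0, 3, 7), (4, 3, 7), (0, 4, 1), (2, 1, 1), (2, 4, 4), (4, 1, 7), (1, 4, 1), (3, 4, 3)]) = w(2→1)=1 + w(1→4)=1
= 2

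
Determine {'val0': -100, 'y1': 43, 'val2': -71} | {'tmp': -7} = {'val0': -100, 'y1': 43, 'val2': -71, 'tmp': -7}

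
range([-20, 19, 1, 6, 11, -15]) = 39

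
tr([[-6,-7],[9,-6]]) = -12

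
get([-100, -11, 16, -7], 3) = -7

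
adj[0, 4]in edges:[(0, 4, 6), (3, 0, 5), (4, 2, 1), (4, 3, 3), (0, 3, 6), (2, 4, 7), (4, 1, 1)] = 6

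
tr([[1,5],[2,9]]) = diagonal: 1 + 9
= 10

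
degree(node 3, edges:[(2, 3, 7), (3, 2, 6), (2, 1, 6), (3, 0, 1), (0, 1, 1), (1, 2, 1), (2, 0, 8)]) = incident: (2,3), (3,2), (3,0)
= 3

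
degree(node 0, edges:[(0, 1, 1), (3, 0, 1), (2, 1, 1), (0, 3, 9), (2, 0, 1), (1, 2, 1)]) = 4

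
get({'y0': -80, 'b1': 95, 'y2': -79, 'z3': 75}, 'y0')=-80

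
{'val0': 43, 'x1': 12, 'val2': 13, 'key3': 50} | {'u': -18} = {'val0': 43, 'x1': 12, 'val2': 13, 'key3': 50, 'u': -18}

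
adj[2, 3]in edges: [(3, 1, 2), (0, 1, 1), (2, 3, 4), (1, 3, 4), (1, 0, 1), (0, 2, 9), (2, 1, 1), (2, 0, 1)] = 4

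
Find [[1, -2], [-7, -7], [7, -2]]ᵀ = [[1, -7, 7], [-2, -7, -2]]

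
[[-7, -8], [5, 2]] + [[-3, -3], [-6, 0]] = [[-10, -11], [-1, 2]]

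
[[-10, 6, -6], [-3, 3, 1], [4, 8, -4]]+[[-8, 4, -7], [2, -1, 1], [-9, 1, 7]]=[[-18, 10, -13], [-1, 2, 2], [-5, 9, 3]]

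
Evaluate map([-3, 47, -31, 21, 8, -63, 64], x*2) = [-6, 94, -62, 42, 16, -126, 128]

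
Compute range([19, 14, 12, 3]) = 16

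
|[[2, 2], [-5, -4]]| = (2)*(-4) - (2)*(-5)
= 2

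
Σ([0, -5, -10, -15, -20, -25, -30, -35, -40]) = 0 + (-5) + (-10) + (-15) + (-20) + (-25) + (-30) + (-35) + (-40)
= -180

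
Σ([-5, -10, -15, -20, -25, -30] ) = (-5) + (-10) + (-15) + (-20) + (-25) + (-30)
= -105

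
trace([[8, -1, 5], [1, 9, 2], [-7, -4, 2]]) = diagonal: 8 + 9 + 2
= 19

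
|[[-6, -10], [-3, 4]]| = -54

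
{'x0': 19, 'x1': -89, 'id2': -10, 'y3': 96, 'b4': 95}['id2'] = -10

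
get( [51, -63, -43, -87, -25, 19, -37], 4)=-25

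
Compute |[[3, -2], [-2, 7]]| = 17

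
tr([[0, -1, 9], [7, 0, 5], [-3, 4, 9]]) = 9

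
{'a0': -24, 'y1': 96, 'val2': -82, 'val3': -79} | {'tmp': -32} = {'a0': -24, 'y1': 96, 'val2': -82, 'val3': -79, 'tmp': -32}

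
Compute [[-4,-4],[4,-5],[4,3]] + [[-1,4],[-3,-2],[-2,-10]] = [[-5, 0], [1, -7], [2, -7]]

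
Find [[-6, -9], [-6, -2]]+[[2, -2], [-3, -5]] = [[-4, -11], [-9, -7]]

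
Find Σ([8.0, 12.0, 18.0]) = 8.0 + 12.0 + 18.0
= 38.0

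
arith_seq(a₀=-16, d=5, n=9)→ a_0 = -16 + 0*5 = -16
a_1 = -16 + 1*5 = -11
a_2 = -16 + 2*5 = -6
...
= [-16, -11, -6, -1, 4, 9, 14, 19, 24]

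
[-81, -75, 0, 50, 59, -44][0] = -81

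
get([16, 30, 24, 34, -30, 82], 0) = 16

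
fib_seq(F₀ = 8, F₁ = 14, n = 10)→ [8, 14, 22, 36, 58, 94, 152, 246, 398, 644]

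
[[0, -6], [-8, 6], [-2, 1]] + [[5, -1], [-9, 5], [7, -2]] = [[5, -7], [-17, 11], [5, -1]]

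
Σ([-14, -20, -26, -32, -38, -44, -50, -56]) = (-14) + (-20) + (-26) + (-32) + (-38) + (-44) + (-50) + (-56)
= -280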